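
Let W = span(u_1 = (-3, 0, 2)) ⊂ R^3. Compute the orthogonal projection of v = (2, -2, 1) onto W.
proj_W(v) = (12/13, 0, -8/13)

Set up U = [u_1 | ... | u_1] ∈ R^(3×1). The projector onto W = col(U) is P = U (U^T U)^(-1) U^T.
Compute U^T U =
  [13],
and U^T v = (-4).
Solve U^T U · c = U^T v for the coefficients: c = (-4/13). The projection is proj_W(v) = U c.
Check: (v - proj_W(v)) · u_1 = 0  (should be 0).
Result: proj_W(v) = (12/13, 0, -8/13).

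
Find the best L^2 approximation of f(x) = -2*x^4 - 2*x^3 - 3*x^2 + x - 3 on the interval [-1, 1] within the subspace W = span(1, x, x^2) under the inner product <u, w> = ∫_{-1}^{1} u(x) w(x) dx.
g(x) = -33*x^2/7 - x/5 - 99/35

The best approximation g ∈ W is the orthogonal projection of f onto W. Writing g = a_0 + a_1 x + a_2 x^2, the coefficients solve the normal equations G · a = b where
  G_{ij} = <φ_i, φ_j> and b_i = <f, φ_i>, with φ_0 = 1, φ_1 = x, φ_2 = x^2.
G =
  [2, 0, 2/3]
  [0, 2/3, 0]
  [2/3, 0, 2/5],
b = (-44/5, -2/15, -132/35).
Solving gives a_0 = -99/35, a_1 = -1/5, a_2 = -33/7, so
  g(x) = -33*x^2/7 - x/5 - 99/35.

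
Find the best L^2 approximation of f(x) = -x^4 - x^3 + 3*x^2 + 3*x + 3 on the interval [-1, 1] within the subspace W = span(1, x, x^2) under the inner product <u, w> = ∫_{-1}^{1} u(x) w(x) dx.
g(x) = 15*x^2/7 + 12*x/5 + 108/35

The best approximation g ∈ W is the orthogonal projection of f onto W. Writing g = a_0 + a_1 x + a_2 x^2, the coefficients solve the normal equations G · a = b where
  G_{ij} = <φ_i, φ_j> and b_i = <f, φ_i>, with φ_0 = 1, φ_1 = x, φ_2 = x^2.
G =
  [2, 0, 2/3]
  [0, 2/3, 0]
  [2/3, 0, 2/5],
b = (38/5, 8/5, 102/35).
Solving gives a_0 = 108/35, a_1 = 12/5, a_2 = 15/7, so
  g(x) = 15*x^2/7 + 12*x/5 + 108/35.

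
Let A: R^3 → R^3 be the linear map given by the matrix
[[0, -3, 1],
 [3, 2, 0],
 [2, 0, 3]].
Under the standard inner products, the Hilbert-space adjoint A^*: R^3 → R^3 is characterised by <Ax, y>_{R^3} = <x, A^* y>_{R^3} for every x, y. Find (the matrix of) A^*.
A^* = A^T =
[[0, 3, 2],
 [-3, 2, 0],
 [1, 0, 3]]

For real matrices with standard dot products, the defining identity <Ax, y> = <x, A^* y> gives (Ax)^T y = x^T (A^*) y, i.e. x^T A^T y = x^T (A^*) y. Since this holds for all x, y, we must have A^* = A^T. Therefore
A^* =
[[0, 3, 2],
 [-3, 2, 0],
 [1, 0, 3]].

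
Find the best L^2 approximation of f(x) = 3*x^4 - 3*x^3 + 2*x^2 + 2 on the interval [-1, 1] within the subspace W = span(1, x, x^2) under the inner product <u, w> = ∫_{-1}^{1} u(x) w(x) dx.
g(x) = 32*x^2/7 - 9*x/5 + 61/35

The best approximation g ∈ W is the orthogonal projection of f onto W. Writing g = a_0 + a_1 x + a_2 x^2, the coefficients solve the normal equations G · a = b where
  G_{ij} = <φ_i, φ_j> and b_i = <f, φ_i>, with φ_0 = 1, φ_1 = x, φ_2 = x^2.
G =
  [2, 0, 2/3]
  [0, 2/3, 0]
  [2/3, 0, 2/5],
b = (98/15, -6/5, 314/105).
Solving gives a_0 = 61/35, a_1 = -9/5, a_2 = 32/7, so
  g(x) = 32*x^2/7 - 9*x/5 + 61/35.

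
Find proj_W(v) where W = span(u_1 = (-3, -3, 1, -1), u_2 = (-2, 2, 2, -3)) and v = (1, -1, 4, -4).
proj_W(v) = (-824/395, 296/395, 648/395, -928/395)

Set up U = [u_1 | ... | u_2] ∈ R^(4×2). The projector onto W = col(U) is P = U (U^T U)^(-1) U^T.
Compute U^T U =
  [20, 5]
  [5, 21],
and U^T v = (8, 16).
Solve U^T U · c = U^T v for the coefficients: c = (88/395, 56/79). The projection is proj_W(v) = U c.
Check: (v - proj_W(v)) · u_1 = 0  (should be 0).
Check: (v - proj_W(v)) · u_2 = 0  (should be 0).
Result: proj_W(v) = (-824/395, 296/395, 648/395, -928/395).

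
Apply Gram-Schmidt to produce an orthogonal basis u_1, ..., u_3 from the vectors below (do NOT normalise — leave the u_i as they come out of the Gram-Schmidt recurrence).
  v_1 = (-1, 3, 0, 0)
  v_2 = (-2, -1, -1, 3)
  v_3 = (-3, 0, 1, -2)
Orthogonal basis:
  u_1 = (-1, 3, 0, 0)
  u_2 = (-21/10, -7/10, -1, 3)
  u_3 = (-417/149, -139/149, 142/149, -277/149)

Apply the Gram-Schmidt recurrence
  u_1 = v_1
  u_i = v_i − Σ_{j<i} ((v_i · u_j) / (u_j · u_j)) · u_j.

Step by step this gives:
  u_1 = (-1, 3, 0, 0)
  u_2 = (-21/10, -7/10, -1, 3)
  u_3 = (-417/149, -139/149, 142/149, -277/149)

Orthogonality check:
  u_2 · u_1 = 0 (should be 0)
  u_3 · u_1 = 0 (should be 0)
  u_3 · u_2 = 0 (should be 0)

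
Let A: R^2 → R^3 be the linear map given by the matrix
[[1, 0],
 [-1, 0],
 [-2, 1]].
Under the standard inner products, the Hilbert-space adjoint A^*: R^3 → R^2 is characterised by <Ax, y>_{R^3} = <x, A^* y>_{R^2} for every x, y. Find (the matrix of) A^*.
A^* = A^T =
[[1, -1, -2],
 [0, 0, 1]]

For real matrices with standard dot products, the defining identity <Ax, y> = <x, A^* y> gives (Ax)^T y = x^T (A^*) y, i.e. x^T A^T y = x^T (A^*) y. Since this holds for all x, y, we must have A^* = A^T. Therefore
A^* =
[[1, -1, -2],
 [0, 0, 1]].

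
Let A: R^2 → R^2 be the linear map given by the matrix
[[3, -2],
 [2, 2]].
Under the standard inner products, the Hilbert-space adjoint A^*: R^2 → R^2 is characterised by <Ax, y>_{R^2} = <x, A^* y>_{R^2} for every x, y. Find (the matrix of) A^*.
A^* = A^T =
[[3, 2],
 [-2, 2]]

For real matrices with standard dot products, the defining identity <Ax, y> = <x, A^* y> gives (Ax)^T y = x^T (A^*) y, i.e. x^T A^T y = x^T (A^*) y. Since this holds for all x, y, we must have A^* = A^T. Therefore
A^* =
[[3, 2],
 [-2, 2]].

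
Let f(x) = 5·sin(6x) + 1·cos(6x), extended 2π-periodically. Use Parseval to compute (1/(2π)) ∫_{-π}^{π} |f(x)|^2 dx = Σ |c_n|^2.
Σ |c_n|^2 = 13

Expand |f|^2 and use orthogonality of {sin(nx), cos(mx)} on [-π, π]:
  ∫_{-π}^{π} sin(nx)^2 dx = π, ∫ cos(mx)^2 dx = π, and cross terms integrate to 0.
So ∫_{-π}^{π} f(x)^2 dx = 5^2 · π + 1^2 · π = (25 + 1)π.
Divide by 2π: (25 + 1)/2 = 13.
By Parseval, this equals Σ |c_n|^2.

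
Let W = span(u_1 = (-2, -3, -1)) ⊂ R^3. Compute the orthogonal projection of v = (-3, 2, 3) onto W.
proj_W(v) = (3/7, 9/14, 3/14)

Set up U = [u_1 | ... | u_1] ∈ R^(3×1). The projector onto W = col(U) is P = U (U^T U)^(-1) U^T.
Compute U^T U =
  [14],
and U^T v = (-3).
Solve U^T U · c = U^T v for the coefficients: c = (-3/14). The projection is proj_W(v) = U c.
Check: (v - proj_W(v)) · u_1 = 0  (should be 0).
Result: proj_W(v) = (3/7, 9/14, 3/14).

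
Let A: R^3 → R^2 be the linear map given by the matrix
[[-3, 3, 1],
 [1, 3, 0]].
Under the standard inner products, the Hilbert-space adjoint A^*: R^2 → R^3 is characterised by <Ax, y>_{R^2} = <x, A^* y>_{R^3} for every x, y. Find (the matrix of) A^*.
A^* = A^T =
[[-3, 1],
 [3, 3],
 [1, 0]]

For real matrices with standard dot products, the defining identity <Ax, y> = <x, A^* y> gives (Ax)^T y = x^T (A^*) y, i.e. x^T A^T y = x^T (A^*) y. Since this holds for all x, y, we must have A^* = A^T. Therefore
A^* =
[[-3, 1],
 [3, 3],
 [1, 0]].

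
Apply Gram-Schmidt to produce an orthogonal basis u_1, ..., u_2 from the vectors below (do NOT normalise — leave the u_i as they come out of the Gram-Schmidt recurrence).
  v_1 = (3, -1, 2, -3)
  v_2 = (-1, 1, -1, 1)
Orthogonal basis:
  u_1 = (3, -1, 2, -3)
  u_2 = (4/23, 14/23, -5/23, -4/23)

Apply the Gram-Schmidt recurrence
  u_1 = v_1
  u_i = v_i − Σ_{j<i} ((v_i · u_j) / (u_j · u_j)) · u_j.

Step by step this gives:
  u_1 = (3, -1, 2, -3)
  u_2 = (4/23, 14/23, -5/23, -4/23)

Orthogonality check:
  u_2 · u_1 = 0 (should be 0)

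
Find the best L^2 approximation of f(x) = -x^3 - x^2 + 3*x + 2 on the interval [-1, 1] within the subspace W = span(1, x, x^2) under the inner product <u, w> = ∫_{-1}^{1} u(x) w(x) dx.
g(x) = -x^2 + 12*x/5 + 2

The best approximation g ∈ W is the orthogonal projection of f onto W. Writing g = a_0 + a_1 x + a_2 x^2, the coefficients solve the normal equations G · a = b where
  G_{ij} = <φ_i, φ_j> and b_i = <f, φ_i>, with φ_0 = 1, φ_1 = x, φ_2 = x^2.
G =
  [2, 0, 2/3]
  [0, 2/3, 0]
  [2/3, 0, 2/5],
b = (10/3, 8/5, 14/15).
Solving gives a_0 = 2, a_1 = 12/5, a_2 = -1, so
  g(x) = -x^2 + 12*x/5 + 2.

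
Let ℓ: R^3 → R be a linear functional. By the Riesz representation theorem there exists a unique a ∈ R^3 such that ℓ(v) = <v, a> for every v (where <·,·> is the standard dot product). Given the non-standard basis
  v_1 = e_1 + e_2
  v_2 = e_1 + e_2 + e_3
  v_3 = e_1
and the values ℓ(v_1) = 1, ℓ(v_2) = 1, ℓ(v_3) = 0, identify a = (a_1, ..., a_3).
a = (0, 1, 0)

Write a = (a_1, ..., a_3) in the standard basis. For each basis vector v_i, ℓ(v_i) = <v_i, a> is a linear equation in the a_j's. Collect the n equations into a matrix system V a = ℓ, where row i of V is v_i (expressed in the standard basis). Since V is invertible (lower-triangular with 1s on the diagonal, up to permutation), solve by back-substitution:
  V =
[[1, 1, 0],
 [1, 1, 1],
 [1, 0, 0]]
  V a = (1, 1, 0)
Solving gives a = (0, 1, 0).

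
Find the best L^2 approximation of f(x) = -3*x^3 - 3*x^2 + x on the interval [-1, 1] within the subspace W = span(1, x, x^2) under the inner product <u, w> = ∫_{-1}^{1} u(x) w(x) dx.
g(x) = -3*x^2 - 4*x/5

The best approximation g ∈ W is the orthogonal projection of f onto W. Writing g = a_0 + a_1 x + a_2 x^2, the coefficients solve the normal equations G · a = b where
  G_{ij} = <φ_i, φ_j> and b_i = <f, φ_i>, with φ_0 = 1, φ_1 = x, φ_2 = x^2.
G =
  [2, 0, 2/3]
  [0, 2/3, 0]
  [2/3, 0, 2/5],
b = (-2, -8/15, -6/5).
Solving gives a_0 = 0, a_1 = -4/5, a_2 = -3, so
  g(x) = -3*x^2 - 4*x/5.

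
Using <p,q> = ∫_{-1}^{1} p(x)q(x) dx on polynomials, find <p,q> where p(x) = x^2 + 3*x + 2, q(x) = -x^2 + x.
<p,q> = 4/15

Expand the product: p(x)·q(x) = -x^4 - 2*x^3 + x^2 + 2*x.
∫_{-1}^{1} of each monomial x^k gives [2/(k+1) if k even, 0 if k odd]. Integrating term-by-term (or equivalently evaluating the antiderivative F(x) = -x^5/5 - x^4/2 + x^3/3 + x^2 at the endpoints):
  F(1) − F(−1) = 19/30 − (11/30) = 4/15.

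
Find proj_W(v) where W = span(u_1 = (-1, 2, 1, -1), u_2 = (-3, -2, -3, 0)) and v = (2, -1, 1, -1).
proj_W(v) = (81/46, -5/23, 33/46, 12/23)

Set up U = [u_1 | ... | u_2] ∈ R^(4×2). The projector onto W = col(U) is P = U (U^T U)^(-1) U^T.
Compute U^T U =
  [7, -4]
  [-4, 22],
and U^T v = (-2, -7).
Solve U^T U · c = U^T v for the coefficients: c = (-12/23, -19/46). The projection is proj_W(v) = U c.
Check: (v - proj_W(v)) · u_1 = 0  (should be 0).
Check: (v - proj_W(v)) · u_2 = 0  (should be 0).
Result: proj_W(v) = (81/46, -5/23, 33/46, 12/23).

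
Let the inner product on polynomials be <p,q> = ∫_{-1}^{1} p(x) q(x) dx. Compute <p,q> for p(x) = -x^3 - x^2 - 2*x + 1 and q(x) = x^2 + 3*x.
<p,q> = -74/15

Expand the product: p(x)·q(x) = -x^5 - 4*x^4 - 5*x^3 - 5*x^2 + 3*x.
∫_{-1}^{1} of each monomial x^k gives [2/(k+1) if k even, 0 if k odd]. Integrating term-by-term (or equivalently evaluating the antiderivative F(x) = -x^6/6 - 4*x^5/5 - 5*x^4/4 - 5*x^3/3 + 3*x^2/2 at the endpoints):
  F(1) − F(−1) = -143/60 − (51/20) = -74/15.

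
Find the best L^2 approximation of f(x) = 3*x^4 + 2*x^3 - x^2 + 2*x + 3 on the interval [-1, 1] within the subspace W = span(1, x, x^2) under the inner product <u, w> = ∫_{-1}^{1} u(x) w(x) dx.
g(x) = 11*x^2/7 + 16*x/5 + 96/35

The best approximation g ∈ W is the orthogonal projection of f onto W. Writing g = a_0 + a_1 x + a_2 x^2, the coefficients solve the normal equations G · a = b where
  G_{ij} = <φ_i, φ_j> and b_i = <f, φ_i>, with φ_0 = 1, φ_1 = x, φ_2 = x^2.
G =
  [2, 0, 2/3]
  [0, 2/3, 0]
  [2/3, 0, 2/5],
b = (98/15, 32/15, 86/35).
Solving gives a_0 = 96/35, a_1 = 16/5, a_2 = 11/7, so
  g(x) = 11*x^2/7 + 16*x/5 + 96/35.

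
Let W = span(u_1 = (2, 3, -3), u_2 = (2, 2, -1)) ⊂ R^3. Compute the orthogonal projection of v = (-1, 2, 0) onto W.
proj_W(v) = (4/29, 14/29, -22/29)

Set up U = [u_1 | ... | u_2] ∈ R^(3×2). The projector onto W = col(U) is P = U (U^T U)^(-1) U^T.
Compute U^T U =
  [22, 13]
  [13, 9],
and U^T v = (4, 2).
Solve U^T U · c = U^T v for the coefficients: c = (10/29, -8/29). The projection is proj_W(v) = U c.
Check: (v - proj_W(v)) · u_1 = 0  (should be 0).
Check: (v - proj_W(v)) · u_2 = 0  (should be 0).
Result: proj_W(v) = (4/29, 14/29, -22/29).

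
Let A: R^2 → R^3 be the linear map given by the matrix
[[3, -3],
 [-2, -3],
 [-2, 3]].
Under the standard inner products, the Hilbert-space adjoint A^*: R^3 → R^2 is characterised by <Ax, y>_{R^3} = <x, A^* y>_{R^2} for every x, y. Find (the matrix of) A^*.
A^* = A^T =
[[3, -2, -2],
 [-3, -3, 3]]

For real matrices with standard dot products, the defining identity <Ax, y> = <x, A^* y> gives (Ax)^T y = x^T (A^*) y, i.e. x^T A^T y = x^T (A^*) y. Since this holds for all x, y, we must have A^* = A^T. Therefore
A^* =
[[3, -2, -2],
 [-3, -3, 3]].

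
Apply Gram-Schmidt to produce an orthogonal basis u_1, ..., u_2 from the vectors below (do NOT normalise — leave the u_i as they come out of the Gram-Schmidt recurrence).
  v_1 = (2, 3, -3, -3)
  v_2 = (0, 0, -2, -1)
Orthogonal basis:
  u_1 = (2, 3, -3, -3)
  u_2 = (-18/31, -27/31, -35/31, -4/31)

Apply the Gram-Schmidt recurrence
  u_1 = v_1
  u_i = v_i − Σ_{j<i} ((v_i · u_j) / (u_j · u_j)) · u_j.

Step by step this gives:
  u_1 = (2, 3, -3, -3)
  u_2 = (-18/31, -27/31, -35/31, -4/31)

Orthogonality check:
  u_2 · u_1 = 0 (should be 0)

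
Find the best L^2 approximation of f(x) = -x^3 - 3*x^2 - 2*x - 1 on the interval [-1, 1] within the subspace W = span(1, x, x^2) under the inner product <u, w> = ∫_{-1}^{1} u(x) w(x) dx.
g(x) = -3*x^2 - 13*x/5 - 1

The best approximation g ∈ W is the orthogonal projection of f onto W. Writing g = a_0 + a_1 x + a_2 x^2, the coefficients solve the normal equations G · a = b where
  G_{ij} = <φ_i, φ_j> and b_i = <f, φ_i>, with φ_0 = 1, φ_1 = x, φ_2 = x^2.
G =
  [2, 0, 2/3]
  [0, 2/3, 0]
  [2/3, 0, 2/5],
b = (-4, -26/15, -28/15).
Solving gives a_0 = -1, a_1 = -13/5, a_2 = -3, so
  g(x) = -3*x^2 - 13*x/5 - 1.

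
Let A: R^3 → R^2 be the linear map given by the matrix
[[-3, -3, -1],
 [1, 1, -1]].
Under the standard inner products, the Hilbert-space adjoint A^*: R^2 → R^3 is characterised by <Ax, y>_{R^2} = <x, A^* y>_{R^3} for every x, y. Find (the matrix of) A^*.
A^* = A^T =
[[-3, 1],
 [-3, 1],
 [-1, -1]]

For real matrices with standard dot products, the defining identity <Ax, y> = <x, A^* y> gives (Ax)^T y = x^T (A^*) y, i.e. x^T A^T y = x^T (A^*) y. Since this holds for all x, y, we must have A^* = A^T. Therefore
A^* =
[[-3, 1],
 [-3, 1],
 [-1, -1]].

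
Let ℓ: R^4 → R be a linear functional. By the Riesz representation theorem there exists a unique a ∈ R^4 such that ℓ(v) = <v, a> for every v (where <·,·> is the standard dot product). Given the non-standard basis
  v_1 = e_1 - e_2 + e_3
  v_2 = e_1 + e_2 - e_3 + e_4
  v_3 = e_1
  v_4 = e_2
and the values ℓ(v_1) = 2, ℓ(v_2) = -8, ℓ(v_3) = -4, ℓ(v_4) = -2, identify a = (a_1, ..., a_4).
a = (-4, -2, 4, 2)

Write a = (a_1, ..., a_4) in the standard basis. For each basis vector v_i, ℓ(v_i) = <v_i, a> is a linear equation in the a_j's. Collect the n equations into a matrix system V a = ℓ, where row i of V is v_i (expressed in the standard basis). Since V is invertible (lower-triangular with 1s on the diagonal, up to permutation), solve by back-substitution:
  V =
[[1, -1, 1, 0],
 [1, 1, -1, 1],
 [1, 0, 0, 0],
 [0, 1, 0, 0]]
  V a = (2, -8, -4, -2)
Solving gives a = (-4, -2, 4, 2).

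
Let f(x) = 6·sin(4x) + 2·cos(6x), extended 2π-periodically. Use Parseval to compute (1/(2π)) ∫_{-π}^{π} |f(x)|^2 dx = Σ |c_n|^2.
Σ |c_n|^2 = 20

Expand |f|^2 and use orthogonality of {sin(nx), cos(mx)} on [-π, π]:
  ∫_{-π}^{π} sin(nx)^2 dx = π, ∫ cos(mx)^2 dx = π, and cross terms integrate to 0.
So ∫_{-π}^{π} f(x)^2 dx = 6^2 · π + 2^2 · π = (36 + 4)π.
Divide by 2π: (36 + 4)/2 = 20.
By Parseval, this equals Σ |c_n|^2.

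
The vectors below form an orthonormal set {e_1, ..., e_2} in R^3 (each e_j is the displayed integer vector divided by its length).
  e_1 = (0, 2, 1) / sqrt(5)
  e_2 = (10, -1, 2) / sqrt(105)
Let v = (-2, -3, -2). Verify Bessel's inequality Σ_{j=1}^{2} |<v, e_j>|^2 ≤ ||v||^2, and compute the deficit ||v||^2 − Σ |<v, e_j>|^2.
Σ |<v, e_j>|^2 = 17; ||v||^2 = 17; deficit = 0

Write each e_j = u_j / sqrt(<u_j, u_j>) where u_j is the displayed integer vector. Then <v, e_j> = <v, u_j> / sqrt(<u_j, u_j>), so |<v, e_j>|^2 = <v, u_j>^2 / <u_j, u_j>.
Coefficients: <v, e_1> = -8/sqrt(5), <v, e_2> = -21/sqrt(105).
Square and sum: Σ |<v, e_j>|^2 = 17.
Compute ||v||^2 = v·v = 17.
Deficit = 17 − 17 = 0 ≥ 0, confirming Bessel's inequality. (The deficit equals ||v − Σ <v,e_j> e_j||^2, the squared distance from v to span{e_j}.)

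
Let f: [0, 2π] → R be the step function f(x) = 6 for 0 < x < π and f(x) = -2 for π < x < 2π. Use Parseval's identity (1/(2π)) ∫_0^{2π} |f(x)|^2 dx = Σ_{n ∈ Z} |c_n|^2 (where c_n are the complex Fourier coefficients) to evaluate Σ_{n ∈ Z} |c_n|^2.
Σ |c_n|^2 = 20

Parseval equates the L^2 energy of f (normalised by 1/(2π)) with the ℓ^2 sum of its Fourier coefficients: (1/(2π)) ∫_0^{2π} |f|^2 = Σ |c_n|^2.
Compute the left side: (1/(2π)) [∫_0^π 6^2 dx + ∫_π^{2π} (-2)^2 dx] = (1/(2π)) · (36π + 4π) = (36 + 4)/2 = 20.
So Σ_{n ∈ Z} |c_n|^2 = 20.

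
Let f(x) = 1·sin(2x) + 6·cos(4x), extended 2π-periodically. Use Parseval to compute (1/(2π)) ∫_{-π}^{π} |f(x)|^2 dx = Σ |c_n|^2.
Σ |c_n|^2 = 37/2

Expand |f|^2 and use orthogonality of {sin(nx), cos(mx)} on [-π, π]:
  ∫_{-π}^{π} sin(nx)^2 dx = π, ∫ cos(mx)^2 dx = π, and cross terms integrate to 0.
So ∫_{-π}^{π} f(x)^2 dx = 1^2 · π + 6^2 · π = (1 + 36)π.
Divide by 2π: (1 + 36)/2 = 37/2.
By Parseval, this equals Σ |c_n|^2.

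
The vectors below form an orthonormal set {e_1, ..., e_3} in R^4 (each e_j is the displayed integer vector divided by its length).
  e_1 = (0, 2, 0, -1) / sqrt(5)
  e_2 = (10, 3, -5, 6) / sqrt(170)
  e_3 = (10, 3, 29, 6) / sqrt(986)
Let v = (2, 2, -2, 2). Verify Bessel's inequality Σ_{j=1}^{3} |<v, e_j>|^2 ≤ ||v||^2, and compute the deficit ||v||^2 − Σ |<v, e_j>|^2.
Σ |<v, e_j>|^2 = 428/29; ||v||^2 = 16; deficit = 36/29

Write each e_j = u_j / sqrt(<u_j, u_j>) where u_j is the displayed integer vector. Then <v, e_j> = <v, u_j> / sqrt(<u_j, u_j>), so |<v, e_j>|^2 = <v, u_j>^2 / <u_j, u_j>.
Coefficients: <v, e_1> = 2/sqrt(5), <v, e_2> = 48/sqrt(170), <v, e_3> = -20/sqrt(986).
Square and sum: Σ |<v, e_j>|^2 = 428/29.
Compute ||v||^2 = v·v = 16.
Deficit = 16 − 428/29 = 36/29 ≥ 0, confirming Bessel's inequality. (The deficit equals ||v − Σ <v,e_j> e_j||^2, the squared distance from v to span{e_j}.)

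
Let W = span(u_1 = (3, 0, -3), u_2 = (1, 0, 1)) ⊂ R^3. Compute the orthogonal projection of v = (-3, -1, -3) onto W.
proj_W(v) = (-3, 0, -3)

Set up U = [u_1 | ... | u_2] ∈ R^(3×2). The projector onto W = col(U) is P = U (U^T U)^(-1) U^T.
Compute U^T U =
  [18, 0]
  [0, 2],
and U^T v = (0, -6).
Solve U^T U · c = U^T v for the coefficients: c = (0, -3). The projection is proj_W(v) = U c.
Check: (v - proj_W(v)) · u_1 = 0  (should be 0).
Check: (v - proj_W(v)) · u_2 = 0  (should be 0).
Result: proj_W(v) = (-3, 0, -3).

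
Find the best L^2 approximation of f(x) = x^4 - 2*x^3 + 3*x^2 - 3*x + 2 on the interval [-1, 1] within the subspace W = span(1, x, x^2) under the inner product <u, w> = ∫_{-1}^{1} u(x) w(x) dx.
g(x) = 27*x^2/7 - 21*x/5 + 67/35

The best approximation g ∈ W is the orthogonal projection of f onto W. Writing g = a_0 + a_1 x + a_2 x^2, the coefficients solve the normal equations G · a = b where
  G_{ij} = <φ_i, φ_j> and b_i = <f, φ_i>, with φ_0 = 1, φ_1 = x, φ_2 = x^2.
G =
  [2, 0, 2/3]
  [0, 2/3, 0]
  [2/3, 0, 2/5],
b = (32/5, -14/5, 296/105).
Solving gives a_0 = 67/35, a_1 = -21/5, a_2 = 27/7, so
  g(x) = 27*x^2/7 - 21*x/5 + 67/35.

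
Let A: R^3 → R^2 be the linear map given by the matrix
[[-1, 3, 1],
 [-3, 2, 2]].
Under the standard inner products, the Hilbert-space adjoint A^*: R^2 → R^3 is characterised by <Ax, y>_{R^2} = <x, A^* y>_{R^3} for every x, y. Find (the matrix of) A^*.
A^* = A^T =
[[-1, -3],
 [3, 2],
 [1, 2]]

For real matrices with standard dot products, the defining identity <Ax, y> = <x, A^* y> gives (Ax)^T y = x^T (A^*) y, i.e. x^T A^T y = x^T (A^*) y. Since this holds for all x, y, we must have A^* = A^T. Therefore
A^* =
[[-1, -3],
 [3, 2],
 [1, 2]].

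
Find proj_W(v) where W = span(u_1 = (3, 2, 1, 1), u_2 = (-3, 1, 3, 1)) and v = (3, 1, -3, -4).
proj_W(v) = (320/97, -269/291, -892/291, -286/291)

Set up U = [u_1 | ... | u_2] ∈ R^(4×2). The projector onto W = col(U) is P = U (U^T U)^(-1) U^T.
Compute U^T U =
  [15, -3]
  [-3, 20],
and U^T v = (4, -21).
Solve U^T U · c = U^T v for the coefficients: c = (17/291, -101/97). The projection is proj_W(v) = U c.
Check: (v - proj_W(v)) · u_1 = 0  (should be 0).
Check: (v - proj_W(v)) · u_2 = 0  (should be 0).
Result: proj_W(v) = (320/97, -269/291, -892/291, -286/291).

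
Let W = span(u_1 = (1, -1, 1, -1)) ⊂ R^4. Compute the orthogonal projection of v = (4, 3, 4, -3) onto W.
proj_W(v) = (2, -2, 2, -2)

Set up U = [u_1 | ... | u_1] ∈ R^(4×1). The projector onto W = col(U) is P = U (U^T U)^(-1) U^T.
Compute U^T U =
  [4],
and U^T v = (8).
Solve U^T U · c = U^T v for the coefficients: c = (2). The projection is proj_W(v) = U c.
Check: (v - proj_W(v)) · u_1 = 0  (should be 0).
Result: proj_W(v) = (2, -2, 2, -2).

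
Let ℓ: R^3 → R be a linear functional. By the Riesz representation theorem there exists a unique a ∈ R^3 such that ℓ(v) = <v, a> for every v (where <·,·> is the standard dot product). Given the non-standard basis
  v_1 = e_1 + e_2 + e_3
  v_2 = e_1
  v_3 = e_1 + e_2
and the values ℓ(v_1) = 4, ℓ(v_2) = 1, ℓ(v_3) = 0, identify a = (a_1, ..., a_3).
a = (1, -1, 4)

Write a = (a_1, ..., a_3) in the standard basis. For each basis vector v_i, ℓ(v_i) = <v_i, a> is a linear equation in the a_j's. Collect the n equations into a matrix system V a = ℓ, where row i of V is v_i (expressed in the standard basis). Since V is invertible (lower-triangular with 1s on the diagonal, up to permutation), solve by back-substitution:
  V =
[[1, 1, 1],
 [1, 0, 0],
 [1, 1, 0]]
  V a = (4, 1, 0)
Solving gives a = (1, -1, 4).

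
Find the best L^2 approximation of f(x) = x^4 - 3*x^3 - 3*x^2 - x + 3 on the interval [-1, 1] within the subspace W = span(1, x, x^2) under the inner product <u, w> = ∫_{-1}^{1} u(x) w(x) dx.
g(x) = -15*x^2/7 - 14*x/5 + 102/35

The best approximation g ∈ W is the orthogonal projection of f onto W. Writing g = a_0 + a_1 x + a_2 x^2, the coefficients solve the normal equations G · a = b where
  G_{ij} = <φ_i, φ_j> and b_i = <f, φ_i>, with φ_0 = 1, φ_1 = x, φ_2 = x^2.
G =
  [2, 0, 2/3]
  [0, 2/3, 0]
  [2/3, 0, 2/5],
b = (22/5, -28/15, 38/35).
Solving gives a_0 = 102/35, a_1 = -14/5, a_2 = -15/7, so
  g(x) = -15*x^2/7 - 14*x/5 + 102/35.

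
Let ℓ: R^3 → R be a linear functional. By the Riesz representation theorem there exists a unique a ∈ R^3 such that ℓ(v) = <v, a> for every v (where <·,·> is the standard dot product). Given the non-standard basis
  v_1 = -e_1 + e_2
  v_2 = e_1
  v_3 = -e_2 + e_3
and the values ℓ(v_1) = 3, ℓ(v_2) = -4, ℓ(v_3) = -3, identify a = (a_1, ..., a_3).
a = (-4, -1, -4)

Write a = (a_1, ..., a_3) in the standard basis. For each basis vector v_i, ℓ(v_i) = <v_i, a> is a linear equation in the a_j's. Collect the n equations into a matrix system V a = ℓ, where row i of V is v_i (expressed in the standard basis). Since V is invertible (lower-triangular with 1s on the diagonal, up to permutation), solve by back-substitution:
  V =
[[-1, 1, 0],
 [1, 0, 0],
 [0, -1, 1]]
  V a = (3, -4, -3)
Solving gives a = (-4, -1, -4).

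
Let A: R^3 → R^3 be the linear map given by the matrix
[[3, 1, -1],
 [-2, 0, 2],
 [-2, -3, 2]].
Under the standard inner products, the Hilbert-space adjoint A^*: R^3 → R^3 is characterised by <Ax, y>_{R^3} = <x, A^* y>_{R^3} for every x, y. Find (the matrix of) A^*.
A^* = A^T =
[[3, -2, -2],
 [1, 0, -3],
 [-1, 2, 2]]

For real matrices with standard dot products, the defining identity <Ax, y> = <x, A^* y> gives (Ax)^T y = x^T (A^*) y, i.e. x^T A^T y = x^T (A^*) y. Since this holds for all x, y, we must have A^* = A^T. Therefore
A^* =
[[3, -2, -2],
 [1, 0, -3],
 [-1, 2, 2]].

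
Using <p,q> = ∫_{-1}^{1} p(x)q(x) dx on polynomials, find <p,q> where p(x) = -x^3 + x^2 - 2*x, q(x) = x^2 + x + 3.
<p,q> = 2/3

Expand the product: p(x)·q(x) = -x^5 - 4*x^3 + x^2 - 6*x.
∫_{-1}^{1} of each monomial x^k gives [2/(k+1) if k even, 0 if k odd]. Integrating term-by-term (or equivalently evaluating the antiderivative F(x) = -x^6/6 - x^4 + x^3/3 - 3*x^2 at the endpoints):
  F(1) − F(−1) = -23/6 − (-9/2) = 2/3.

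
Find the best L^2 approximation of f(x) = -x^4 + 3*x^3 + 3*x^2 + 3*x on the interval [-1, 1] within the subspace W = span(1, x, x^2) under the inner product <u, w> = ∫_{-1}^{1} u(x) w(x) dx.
g(x) = 15*x^2/7 + 24*x/5 + 3/35

The best approximation g ∈ W is the orthogonal projection of f onto W. Writing g = a_0 + a_1 x + a_2 x^2, the coefficients solve the normal equations G · a = b where
  G_{ij} = <φ_i, φ_j> and b_i = <f, φ_i>, with φ_0 = 1, φ_1 = x, φ_2 = x^2.
G =
  [2, 0, 2/3]
  [0, 2/3, 0]
  [2/3, 0, 2/5],
b = (8/5, 16/5, 32/35).
Solving gives a_0 = 3/35, a_1 = 24/5, a_2 = 15/7, so
  g(x) = 15*x^2/7 + 24*x/5 + 3/35.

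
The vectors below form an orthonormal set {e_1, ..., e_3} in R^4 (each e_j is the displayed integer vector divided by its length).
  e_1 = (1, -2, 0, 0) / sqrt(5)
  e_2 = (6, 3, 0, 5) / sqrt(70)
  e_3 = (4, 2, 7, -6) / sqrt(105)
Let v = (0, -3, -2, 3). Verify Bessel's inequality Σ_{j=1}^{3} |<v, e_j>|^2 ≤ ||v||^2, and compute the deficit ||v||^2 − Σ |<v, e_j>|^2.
Σ |<v, e_j>|^2 = 322/15; ||v||^2 = 22; deficit = 8/15

Write each e_j = u_j / sqrt(<u_j, u_j>) where u_j is the displayed integer vector. Then <v, e_j> = <v, u_j> / sqrt(<u_j, u_j>), so |<v, e_j>|^2 = <v, u_j>^2 / <u_j, u_j>.
Coefficients: <v, e_1> = 6/sqrt(5), <v, e_2> = 6/sqrt(70), <v, e_3> = -38/sqrt(105).
Square and sum: Σ |<v, e_j>|^2 = 322/15.
Compute ||v||^2 = v·v = 22.
Deficit = 22 − 322/15 = 8/15 ≥ 0, confirming Bessel's inequality. (The deficit equals ||v − Σ <v,e_j> e_j||^2, the squared distance from v to span{e_j}.)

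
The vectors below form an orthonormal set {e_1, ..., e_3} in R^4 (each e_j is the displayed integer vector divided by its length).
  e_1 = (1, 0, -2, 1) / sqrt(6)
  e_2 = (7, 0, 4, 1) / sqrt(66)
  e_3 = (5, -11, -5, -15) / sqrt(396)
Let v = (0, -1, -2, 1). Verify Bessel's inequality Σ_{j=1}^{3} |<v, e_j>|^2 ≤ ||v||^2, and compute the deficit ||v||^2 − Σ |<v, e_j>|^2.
Σ |<v, e_j>|^2 = 5; ||v||^2 = 6; deficit = 1

Write each e_j = u_j / sqrt(<u_j, u_j>) where u_j is the displayed integer vector. Then <v, e_j> = <v, u_j> / sqrt(<u_j, u_j>), so |<v, e_j>|^2 = <v, u_j>^2 / <u_j, u_j>.
Coefficients: <v, e_1> = 5/sqrt(6), <v, e_2> = -7/sqrt(66), <v, e_3> = 6/sqrt(396).
Square and sum: Σ |<v, e_j>|^2 = 5.
Compute ||v||^2 = v·v = 6.
Deficit = 6 − 5 = 1 ≥ 0, confirming Bessel's inequality. (The deficit equals ||v − Σ <v,e_j> e_j||^2, the squared distance from v to span{e_j}.)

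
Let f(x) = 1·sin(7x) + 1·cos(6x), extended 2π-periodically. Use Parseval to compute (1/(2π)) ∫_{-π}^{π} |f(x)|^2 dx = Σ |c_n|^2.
Σ |c_n|^2 = 1

Expand |f|^2 and use orthogonality of {sin(nx), cos(mx)} on [-π, π]:
  ∫_{-π}^{π} sin(nx)^2 dx = π, ∫ cos(mx)^2 dx = π, and cross terms integrate to 0.
So ∫_{-π}^{π} f(x)^2 dx = 1^2 · π + 1^2 · π = (1 + 1)π.
Divide by 2π: (1 + 1)/2 = 1.
By Parseval, this equals Σ |c_n|^2.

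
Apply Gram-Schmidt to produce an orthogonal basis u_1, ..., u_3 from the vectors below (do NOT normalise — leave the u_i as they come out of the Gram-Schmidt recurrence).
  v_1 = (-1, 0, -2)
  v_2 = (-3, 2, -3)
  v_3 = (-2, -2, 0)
Orthogonal basis:
  u_1 = (-1, 0, -2)
  u_2 = (-6/5, 2, 3/5)
  u_3 = (-56/29, -42/29, 28/29)

Apply the Gram-Schmidt recurrence
  u_1 = v_1
  u_i = v_i − Σ_{j<i} ((v_i · u_j) / (u_j · u_j)) · u_j.

Step by step this gives:
  u_1 = (-1, 0, -2)
  u_2 = (-6/5, 2, 3/5)
  u_3 = (-56/29, -42/29, 28/29)

Orthogonality check:
  u_2 · u_1 = 0 (should be 0)
  u_3 · u_1 = 0 (should be 0)
  u_3 · u_2 = 0 (should be 0)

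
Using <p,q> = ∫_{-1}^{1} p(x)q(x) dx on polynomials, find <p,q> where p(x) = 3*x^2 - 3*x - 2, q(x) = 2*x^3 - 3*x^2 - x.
<p,q> = 0

Expand the product: p(x)·q(x) = 6*x^5 - 15*x^4 + 2*x^3 + 9*x^2 + 2*x.
∫_{-1}^{1} of each monomial x^k gives [2/(k+1) if k even, 0 if k odd]. Integrating term-by-term (or equivalently evaluating the antiderivative F(x) = x^6 - 3*x^5 + x^4/2 + 3*x^3 + x^2 at the endpoints):
  F(1) − F(−1) = 5/2 − (5/2) = 0.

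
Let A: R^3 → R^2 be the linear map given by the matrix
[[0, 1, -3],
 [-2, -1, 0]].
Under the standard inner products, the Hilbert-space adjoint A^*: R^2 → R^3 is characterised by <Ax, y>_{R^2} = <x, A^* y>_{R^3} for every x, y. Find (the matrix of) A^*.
A^* = A^T =
[[0, -2],
 [1, -1],
 [-3, 0]]

For real matrices with standard dot products, the defining identity <Ax, y> = <x, A^* y> gives (Ax)^T y = x^T (A^*) y, i.e. x^T A^T y = x^T (A^*) y. Since this holds for all x, y, we must have A^* = A^T. Therefore
A^* =
[[0, -2],
 [1, -1],
 [-3, 0]].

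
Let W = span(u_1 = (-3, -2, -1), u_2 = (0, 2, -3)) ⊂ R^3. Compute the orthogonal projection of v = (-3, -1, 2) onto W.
proj_W(v) = (-327/181, -424/181, 200/181)

Set up U = [u_1 | ... | u_2] ∈ R^(3×2). The projector onto W = col(U) is P = U (U^T U)^(-1) U^T.
Compute U^T U =
  [14, -1]
  [-1, 13],
and U^T v = (9, -8).
Solve U^T U · c = U^T v for the coefficients: c = (109/181, -103/181). The projection is proj_W(v) = U c.
Check: (v - proj_W(v)) · u_1 = 0  (should be 0).
Check: (v - proj_W(v)) · u_2 = 0  (should be 0).
Result: proj_W(v) = (-327/181, -424/181, 200/181).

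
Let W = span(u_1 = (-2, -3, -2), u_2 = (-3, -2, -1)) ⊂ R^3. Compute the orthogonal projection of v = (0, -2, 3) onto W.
proj_W(v) = (-23/42, 4/21, 11/42)

Set up U = [u_1 | ... | u_2] ∈ R^(3×2). The projector onto W = col(U) is P = U (U^T U)^(-1) U^T.
Compute U^T U =
  [17, 14]
  [14, 14],
and U^T v = (0, 1).
Solve U^T U · c = U^T v for the coefficients: c = (-1/3, 17/42). The projection is proj_W(v) = U c.
Check: (v - proj_W(v)) · u_1 = 0  (should be 0).
Check: (v - proj_W(v)) · u_2 = 0  (should be 0).
Result: proj_W(v) = (-23/42, 4/21, 11/42).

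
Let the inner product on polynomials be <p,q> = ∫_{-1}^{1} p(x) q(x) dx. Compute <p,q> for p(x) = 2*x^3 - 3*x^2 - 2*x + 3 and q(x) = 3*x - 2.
<p,q> = -48/5

Expand the product: p(x)·q(x) = 6*x^4 - 13*x^3 + 13*x - 6.
∫_{-1}^{1} of each monomial x^k gives [2/(k+1) if k even, 0 if k odd]. Integrating term-by-term (or equivalently evaluating the antiderivative F(x) = 6*x^5/5 - 13*x^4/4 + 13*x^2/2 - 6*x at the endpoints):
  F(1) − F(−1) = -31/20 − (161/20) = -48/5.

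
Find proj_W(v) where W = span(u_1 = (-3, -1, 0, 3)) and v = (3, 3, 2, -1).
proj_W(v) = (45/19, 15/19, 0, -45/19)

Set up U = [u_1 | ... | u_1] ∈ R^(4×1). The projector onto W = col(U) is P = U (U^T U)^(-1) U^T.
Compute U^T U =
  [19],
and U^T v = (-15).
Solve U^T U · c = U^T v for the coefficients: c = (-15/19). The projection is proj_W(v) = U c.
Check: (v - proj_W(v)) · u_1 = 0  (should be 0).
Result: proj_W(v) = (45/19, 15/19, 0, -45/19).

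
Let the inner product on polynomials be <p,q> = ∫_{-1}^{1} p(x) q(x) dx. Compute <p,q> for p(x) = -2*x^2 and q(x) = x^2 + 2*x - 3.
<p,q> = 16/5

Expand the product: p(x)·q(x) = -2*x^4 - 4*x^3 + 6*x^2.
∫_{-1}^{1} of each monomial x^k gives [2/(k+1) if k even, 0 if k odd]. Integrating term-by-term (or equivalently evaluating the antiderivative F(x) = -2*x^5/5 - x^4 + 2*x^3 at the endpoints):
  F(1) − F(−1) = 3/5 − (-13/5) = 16/5.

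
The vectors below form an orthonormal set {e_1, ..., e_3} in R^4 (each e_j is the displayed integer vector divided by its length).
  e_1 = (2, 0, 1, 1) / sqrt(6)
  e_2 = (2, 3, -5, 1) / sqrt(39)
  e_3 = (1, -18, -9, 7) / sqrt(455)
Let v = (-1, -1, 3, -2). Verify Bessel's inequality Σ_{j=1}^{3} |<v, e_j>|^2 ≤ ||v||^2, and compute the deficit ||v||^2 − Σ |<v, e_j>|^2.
Σ |<v, e_j>|^2 = 969/70; ||v||^2 = 15; deficit = 81/70

Write each e_j = u_j / sqrt(<u_j, u_j>) where u_j is the displayed integer vector. Then <v, e_j> = <v, u_j> / sqrt(<u_j, u_j>), so |<v, e_j>|^2 = <v, u_j>^2 / <u_j, u_j>.
Coefficients: <v, e_1> = -1/sqrt(6), <v, e_2> = -22/sqrt(39), <v, e_3> = -24/sqrt(455).
Square and sum: Σ |<v, e_j>|^2 = 969/70.
Compute ||v||^2 = v·v = 15.
Deficit = 15 − 969/70 = 81/70 ≥ 0, confirming Bessel's inequality. (The deficit equals ||v − Σ <v,e_j> e_j||^2, the squared distance from v to span{e_j}.)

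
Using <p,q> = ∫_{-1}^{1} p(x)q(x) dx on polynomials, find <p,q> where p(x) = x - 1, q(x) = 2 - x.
<p,q> = -14/3

Expand the product: p(x)·q(x) = -x^2 + 3*x - 2.
∫_{-1}^{1} of each monomial x^k gives [2/(k+1) if k even, 0 if k odd]. Integrating term-by-term (or equivalently evaluating the antiderivative F(x) = -x^3/3 + 3*x^2/2 - 2*x at the endpoints):
  F(1) − F(−1) = -5/6 − (23/6) = -14/3.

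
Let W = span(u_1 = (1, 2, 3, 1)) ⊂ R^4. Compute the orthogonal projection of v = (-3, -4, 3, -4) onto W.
proj_W(v) = (-2/5, -4/5, -6/5, -2/5)

Set up U = [u_1 | ... | u_1] ∈ R^(4×1). The projector onto W = col(U) is P = U (U^T U)^(-1) U^T.
Compute U^T U =
  [15],
and U^T v = (-6).
Solve U^T U · c = U^T v for the coefficients: c = (-2/5). The projection is proj_W(v) = U c.
Check: (v - proj_W(v)) · u_1 = 0  (should be 0).
Result: proj_W(v) = (-2/5, -4/5, -6/5, -2/5).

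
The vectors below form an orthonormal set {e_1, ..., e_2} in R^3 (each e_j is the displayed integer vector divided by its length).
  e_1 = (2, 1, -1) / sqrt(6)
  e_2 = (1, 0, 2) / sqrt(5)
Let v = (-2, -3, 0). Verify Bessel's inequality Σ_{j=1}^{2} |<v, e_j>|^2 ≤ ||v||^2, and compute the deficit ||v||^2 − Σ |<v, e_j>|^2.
Σ |<v, e_j>|^2 = 269/30; ||v||^2 = 13; deficit = 121/30

Write each e_j = u_j / sqrt(<u_j, u_j>) where u_j is the displayed integer vector. Then <v, e_j> = <v, u_j> / sqrt(<u_j, u_j>), so |<v, e_j>|^2 = <v, u_j>^2 / <u_j, u_j>.
Coefficients: <v, e_1> = -7/sqrt(6), <v, e_2> = -2/sqrt(5).
Square and sum: Σ |<v, e_j>|^2 = 269/30.
Compute ||v||^2 = v·v = 13.
Deficit = 13 − 269/30 = 121/30 ≥ 0, confirming Bessel's inequality. (The deficit equals ||v − Σ <v,e_j> e_j||^2, the squared distance from v to span{e_j}.)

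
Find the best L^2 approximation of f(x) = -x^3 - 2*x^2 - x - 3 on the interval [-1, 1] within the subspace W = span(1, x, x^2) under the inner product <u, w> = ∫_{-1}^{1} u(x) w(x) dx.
g(x) = -2*x^2 - 8*x/5 - 3

The best approximation g ∈ W is the orthogonal projection of f onto W. Writing g = a_0 + a_1 x + a_2 x^2, the coefficients solve the normal equations G · a = b where
  G_{ij} = <φ_i, φ_j> and b_i = <f, φ_i>, with φ_0 = 1, φ_1 = x, φ_2 = x^2.
G =
  [2, 0, 2/3]
  [0, 2/3, 0]
  [2/3, 0, 2/5],
b = (-22/3, -16/15, -14/5).
Solving gives a_0 = -3, a_1 = -8/5, a_2 = -2, so
  g(x) = -2*x^2 - 8*x/5 - 3.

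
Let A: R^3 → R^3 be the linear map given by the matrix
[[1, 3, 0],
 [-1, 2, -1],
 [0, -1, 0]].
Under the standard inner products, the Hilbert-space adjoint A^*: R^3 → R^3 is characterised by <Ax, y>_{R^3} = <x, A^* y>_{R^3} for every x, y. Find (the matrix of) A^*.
A^* = A^T =
[[1, -1, 0],
 [3, 2, -1],
 [0, -1, 0]]

For real matrices with standard dot products, the defining identity <Ax, y> = <x, A^* y> gives (Ax)^T y = x^T (A^*) y, i.e. x^T A^T y = x^T (A^*) y. Since this holds for all x, y, we must have A^* = A^T. Therefore
A^* =
[[1, -1, 0],
 [3, 2, -1],
 [0, -1, 0]].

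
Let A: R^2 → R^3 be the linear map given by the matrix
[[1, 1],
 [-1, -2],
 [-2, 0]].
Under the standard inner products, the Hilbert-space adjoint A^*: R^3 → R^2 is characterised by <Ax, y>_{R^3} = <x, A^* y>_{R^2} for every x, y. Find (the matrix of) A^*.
A^* = A^T =
[[1, -1, -2],
 [1, -2, 0]]

For real matrices with standard dot products, the defining identity <Ax, y> = <x, A^* y> gives (Ax)^T y = x^T (A^*) y, i.e. x^T A^T y = x^T (A^*) y. Since this holds for all x, y, we must have A^* = A^T. Therefore
A^* =
[[1, -1, -2],
 [1, -2, 0]].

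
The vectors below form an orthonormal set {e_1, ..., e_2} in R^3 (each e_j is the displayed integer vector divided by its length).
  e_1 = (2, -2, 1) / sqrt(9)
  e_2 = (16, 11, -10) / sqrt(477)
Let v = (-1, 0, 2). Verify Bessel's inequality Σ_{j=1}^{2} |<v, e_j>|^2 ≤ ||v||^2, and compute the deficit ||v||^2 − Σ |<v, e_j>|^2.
Σ |<v, e_j>|^2 = 144/53; ||v||^2 = 5; deficit = 121/53

Write each e_j = u_j / sqrt(<u_j, u_j>) where u_j is the displayed integer vector. Then <v, e_j> = <v, u_j> / sqrt(<u_j, u_j>), so |<v, e_j>|^2 = <v, u_j>^2 / <u_j, u_j>.
Coefficients: <v, e_1> = 0/sqrt(9), <v, e_2> = -36/sqrt(477).
Square and sum: Σ |<v, e_j>|^2 = 144/53.
Compute ||v||^2 = v·v = 5.
Deficit = 5 − 144/53 = 121/53 ≥ 0, confirming Bessel's inequality. (The deficit equals ||v − Σ <v,e_j> e_j||^2, the squared distance from v to span{e_j}.)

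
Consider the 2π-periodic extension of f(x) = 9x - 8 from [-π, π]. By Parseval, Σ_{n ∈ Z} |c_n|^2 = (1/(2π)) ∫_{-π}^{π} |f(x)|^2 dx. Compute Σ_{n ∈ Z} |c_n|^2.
Σ |c_n|^2 = 27π^2 + 64

Expand and integrate term by term over [-π, π]:
  ∫ (9x)^2 dx = 81·(2π^3/3); ∫ 2·9·(-8)·x dx = 0 (odd integrand); ∫ (-8)^2 dx = 64·2π.
So (1/(2π)) ∫_{-π}^{π} (9x - 8)^2 dx = 81π^2/3 + 64 = 27π^2 + 64.
Parseval ⇒ Σ |c_n|^2 = 27π^2 + 64.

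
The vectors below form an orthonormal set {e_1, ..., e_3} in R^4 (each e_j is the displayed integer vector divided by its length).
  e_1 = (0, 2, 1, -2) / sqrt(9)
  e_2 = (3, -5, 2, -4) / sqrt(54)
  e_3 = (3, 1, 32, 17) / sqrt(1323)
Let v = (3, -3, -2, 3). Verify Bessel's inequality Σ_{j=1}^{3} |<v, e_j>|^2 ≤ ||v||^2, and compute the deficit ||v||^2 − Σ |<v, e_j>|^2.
Σ |<v, e_j>|^2 = 23; ||v||^2 = 31; deficit = 8

Write each e_j = u_j / sqrt(<u_j, u_j>) where u_j is the displayed integer vector. Then <v, e_j> = <v, u_j> / sqrt(<u_j, u_j>), so |<v, e_j>|^2 = <v, u_j>^2 / <u_j, u_j>.
Coefficients: <v, e_1> = -14/sqrt(9), <v, e_2> = 8/sqrt(54), <v, e_3> = -7/sqrt(1323).
Square and sum: Σ |<v, e_j>|^2 = 23.
Compute ||v||^2 = v·v = 31.
Deficit = 31 − 23 = 8 ≥ 0, confirming Bessel's inequality. (The deficit equals ||v − Σ <v,e_j> e_j||^2, the squared distance from v to span{e_j}.)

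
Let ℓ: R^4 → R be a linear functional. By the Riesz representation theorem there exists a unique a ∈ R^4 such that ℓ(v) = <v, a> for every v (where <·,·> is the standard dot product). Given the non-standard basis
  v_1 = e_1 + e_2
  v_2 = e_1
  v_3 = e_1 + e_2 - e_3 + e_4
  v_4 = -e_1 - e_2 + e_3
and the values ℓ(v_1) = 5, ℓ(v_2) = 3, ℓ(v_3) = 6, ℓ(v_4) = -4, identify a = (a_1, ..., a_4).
a = (3, 2, 1, 2)

Write a = (a_1, ..., a_4) in the standard basis. For each basis vector v_i, ℓ(v_i) = <v_i, a> is a linear equation in the a_j's. Collect the n equations into a matrix system V a = ℓ, where row i of V is v_i (expressed in the standard basis). Since V is invertible (lower-triangular with 1s on the diagonal, up to permutation), solve by back-substitution:
  V =
[[1, 1, 0, 0],
 [1, 0, 0, 0],
 [1, 1, -1, 1],
 [-1, -1, 1, 0]]
  V a = (5, 3, 6, -4)
Solving gives a = (3, 2, 1, 2).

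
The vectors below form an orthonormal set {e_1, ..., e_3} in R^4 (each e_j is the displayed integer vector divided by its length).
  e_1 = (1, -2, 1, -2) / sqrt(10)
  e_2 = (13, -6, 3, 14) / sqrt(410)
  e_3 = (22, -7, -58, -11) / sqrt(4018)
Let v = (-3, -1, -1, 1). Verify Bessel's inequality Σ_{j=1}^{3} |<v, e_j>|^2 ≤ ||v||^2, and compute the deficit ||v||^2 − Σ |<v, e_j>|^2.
Σ |<v, e_j>|^2 = 138/49; ||v||^2 = 12; deficit = 450/49

Write each e_j = u_j / sqrt(<u_j, u_j>) where u_j is the displayed integer vector. Then <v, e_j> = <v, u_j> / sqrt(<u_j, u_j>), so |<v, e_j>|^2 = <v, u_j>^2 / <u_j, u_j>.
Coefficients: <v, e_1> = -4/sqrt(10), <v, e_2> = -22/sqrt(410), <v, e_3> = -12/sqrt(4018).
Square and sum: Σ |<v, e_j>|^2 = 138/49.
Compute ||v||^2 = v·v = 12.
Deficit = 12 − 138/49 = 450/49 ≥ 0, confirming Bessel's inequality. (The deficit equals ||v − Σ <v,e_j> e_j||^2, the squared distance from v to span{e_j}.)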